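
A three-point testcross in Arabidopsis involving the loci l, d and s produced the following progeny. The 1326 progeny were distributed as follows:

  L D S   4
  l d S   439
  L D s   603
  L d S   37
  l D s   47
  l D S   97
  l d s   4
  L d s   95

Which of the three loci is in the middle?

The two most frequent reciprocal classes, l d S and L D s, are the parental types, so the F1 was l d S / L D s.
The two rarest classes, l d s and L D S, are the double crossovers. Comparing them with the parentals, only the s allele has switched, so s is the middle locus and the order is d – s – l.

s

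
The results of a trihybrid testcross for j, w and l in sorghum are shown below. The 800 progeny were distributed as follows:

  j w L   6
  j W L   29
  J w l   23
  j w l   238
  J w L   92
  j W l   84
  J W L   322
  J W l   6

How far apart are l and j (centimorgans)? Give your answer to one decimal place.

The two most frequent reciprocal classes, j w l and J W L, are the parental types, so the F1 was j w l / J W L.
The two rarest classes, j w L and J W l, are the double crossovers. Comparing them with the parentals, only the l allele has switched, so l is the middle locus and the order is w – l – j.
Crossovers in the l–j interval produce the single-crossover classes J w l and j W L (23 + 29 = 52) plus the double crossovers (12).
RF(l–j) = (52 + 12) / 800 = 64/800 = 0.0800 → 8.0 centimorgans.

8.0 centimorgans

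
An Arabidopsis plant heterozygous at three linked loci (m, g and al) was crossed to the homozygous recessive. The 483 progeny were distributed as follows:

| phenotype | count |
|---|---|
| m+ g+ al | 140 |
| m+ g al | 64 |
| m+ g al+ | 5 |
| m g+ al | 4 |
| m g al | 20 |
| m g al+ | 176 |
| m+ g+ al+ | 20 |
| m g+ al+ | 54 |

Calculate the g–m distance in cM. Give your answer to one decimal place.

26.3 cM

The two most frequent reciprocal classes, m+ g+ al and m g al+, are the parental types, so the F1 was m+ g+ al / m g al+.
The two rarest classes, m g+ al and m+ g al+, are the double crossovers. Comparing them with the parentals, only the m allele has switched, so m is the middle locus and the order is al – m – g.
Crossovers in the m–g interval produce the single-crossover classes m+ g al and m g+ al+ (64 + 54 = 118) plus the double crossovers (9).
RF(m–g) = (118 + 9) / 483 = 127/483 = 0.2629 → 26.3 cM.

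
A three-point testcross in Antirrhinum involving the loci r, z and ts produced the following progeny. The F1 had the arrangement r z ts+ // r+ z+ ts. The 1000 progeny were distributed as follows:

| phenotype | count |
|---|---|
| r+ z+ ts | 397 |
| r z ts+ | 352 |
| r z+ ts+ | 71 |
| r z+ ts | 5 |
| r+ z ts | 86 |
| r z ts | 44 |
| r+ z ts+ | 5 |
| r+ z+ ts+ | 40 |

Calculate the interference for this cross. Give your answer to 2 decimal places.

The two rarest classes, r+ z ts+ and r z+ ts, are the double crossovers. Comparing them with the parentals, only the r allele has switched, so r is the middle locus and the order is ts – r – z.
ts–r: (84 + 10)/1000 = 0.0940; r–z: (157 + 10)/1000 = 0.1670.
Expected DCO frequency = 0.0940 × 0.1670 ≈ 0.01570; observed = 10/1000 ≈ 0.01000.
Coefficient of coincidence = 0.01000/0.01570 ≈ 0.64; interference = 1 − 0.64 = 0.36.

0.36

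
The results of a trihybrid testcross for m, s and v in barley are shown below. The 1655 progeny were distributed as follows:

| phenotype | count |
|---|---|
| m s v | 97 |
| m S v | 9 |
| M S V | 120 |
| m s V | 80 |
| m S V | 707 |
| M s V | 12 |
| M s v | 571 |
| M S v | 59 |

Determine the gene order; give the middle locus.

The two most frequent reciprocal classes, M s v and m S V, are the parental types, so the F1 was M s v / m S V.
The two rarest classes, M s V and m S v, are the double crossovers. Comparing them with the parentals, only the v allele has switched, so v is the middle locus and the order is s – v – m.

v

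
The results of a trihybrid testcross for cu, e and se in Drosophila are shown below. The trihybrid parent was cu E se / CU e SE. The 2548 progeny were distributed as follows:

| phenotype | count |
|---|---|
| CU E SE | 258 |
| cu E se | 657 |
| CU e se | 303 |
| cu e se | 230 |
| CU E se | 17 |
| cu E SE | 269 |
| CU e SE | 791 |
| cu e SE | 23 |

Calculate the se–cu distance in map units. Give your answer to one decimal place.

24.0 map units

The two rarest classes, CU E se and cu e SE, are the double crossovers. Comparing them with the parentals, only the cu allele has switched, so cu is the middle locus and the order is se – cu – e.
Crossovers in the se–cu interval produce the single-crossover classes cu E SE and CU e se (269 + 303 = 572) plus the double crossovers (40).
RF(se–cu) = (572 + 40) / 2548 = 612/2548 = 0.2402 → 24.0 map units.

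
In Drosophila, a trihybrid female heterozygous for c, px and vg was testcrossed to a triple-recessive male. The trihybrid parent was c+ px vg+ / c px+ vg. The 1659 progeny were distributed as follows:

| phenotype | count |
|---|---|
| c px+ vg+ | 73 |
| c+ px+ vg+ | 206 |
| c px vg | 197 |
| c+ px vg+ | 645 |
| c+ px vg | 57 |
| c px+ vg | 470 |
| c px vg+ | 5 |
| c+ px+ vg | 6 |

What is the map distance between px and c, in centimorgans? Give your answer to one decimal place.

The two rarest classes, c px vg+ and c+ px+ vg, are the double crossovers. Comparing them with the parentals, only the c allele has switched, so c is the middle locus and the order is px – c – vg.
Crossovers in the px–c interval produce the single-crossover classes c+ px+ vg+ and c px vg (206 + 197 = 403) plus the double crossovers (11).
RF(px–c) = (403 + 11) / 1659 = 414/1659 = 0.2495 → 25.0 centimorgans.

25.0 centimorgans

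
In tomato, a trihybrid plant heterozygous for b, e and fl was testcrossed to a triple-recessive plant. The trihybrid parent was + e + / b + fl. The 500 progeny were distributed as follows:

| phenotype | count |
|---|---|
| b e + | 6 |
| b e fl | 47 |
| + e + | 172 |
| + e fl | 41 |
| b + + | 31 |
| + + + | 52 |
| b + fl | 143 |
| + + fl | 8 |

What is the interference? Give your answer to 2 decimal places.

The two rarest classes, b e + and + + fl, are the double crossovers. Comparing them with the parentals, only the b allele has switched, so b is the middle locus and the order is fl – b – e.
fl–b: (72 + 14)/500 = 0.1720; b–e: (99 + 14)/500 = 0.2260.
Expected DCO frequency = 0.1720 × 0.2260 ≈ 0.03887; observed = 14/500 ≈ 0.02800.
Coefficient of coincidence = 0.02800/0.03887 ≈ 0.72; interference = 1 − 0.72 = 0.28.

0.28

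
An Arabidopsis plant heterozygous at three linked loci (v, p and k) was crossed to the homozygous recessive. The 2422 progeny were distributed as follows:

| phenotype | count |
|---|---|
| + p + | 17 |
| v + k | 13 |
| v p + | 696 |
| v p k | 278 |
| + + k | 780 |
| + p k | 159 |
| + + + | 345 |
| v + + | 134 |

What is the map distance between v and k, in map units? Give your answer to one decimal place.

27.0 map units

The two most frequent reciprocal classes, v p + and + + k, are the parental types, so the F1 was v p + / + + k.
The two rarest classes, + p + and v + k, are the double crossovers. Comparing them with the parentals, only the v allele has switched, so v is the middle locus and the order is k – v – p.
Crossovers in the k–v interval produce the single-crossover classes v p k and + + + (278 + 345 = 623) plus the double crossovers (30).
RF(k–v) = (623 + 30) / 2422 = 653/2422 = 0.2696 → 27.0 map units.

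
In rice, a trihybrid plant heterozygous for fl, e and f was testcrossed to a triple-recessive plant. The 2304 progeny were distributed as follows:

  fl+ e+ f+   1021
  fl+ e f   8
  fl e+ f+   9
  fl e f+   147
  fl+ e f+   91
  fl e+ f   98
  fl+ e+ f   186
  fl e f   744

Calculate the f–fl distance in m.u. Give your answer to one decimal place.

The two most frequent reciprocal classes, fl+ e+ f+ and fl e f, are the parental types, so the F1 was fl+ e+ f+ / fl e f.
The two rarest classes, fl e+ f+ and fl+ e f, are the double crossovers. Comparing them with the parentals, only the fl allele has switched, so fl is the middle locus and the order is f – fl – e.
Crossovers in the f–fl interval produce the single-crossover classes fl+ e+ f and fl e f+ (186 + 147 = 333) plus the double crossovers (17).
RF(f–fl) = (333 + 17) / 2304 = 350/2304 = 0.1519 → 15.2 m.u.

15.2 m.u.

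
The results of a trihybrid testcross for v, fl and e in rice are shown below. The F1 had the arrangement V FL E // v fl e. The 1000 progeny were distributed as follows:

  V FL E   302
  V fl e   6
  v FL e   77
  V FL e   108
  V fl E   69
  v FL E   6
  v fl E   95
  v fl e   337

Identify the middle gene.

v

The two rarest classes, v FL E and V fl e, are the double crossovers. Comparing them with the parentals, only the v allele has switched, so v is the middle locus and the order is e – v – fl.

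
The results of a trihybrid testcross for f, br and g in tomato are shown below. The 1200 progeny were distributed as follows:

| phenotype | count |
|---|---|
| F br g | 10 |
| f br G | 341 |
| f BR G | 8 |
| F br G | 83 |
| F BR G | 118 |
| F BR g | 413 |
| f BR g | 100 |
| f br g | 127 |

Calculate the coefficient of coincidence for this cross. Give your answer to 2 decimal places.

0.41

The two most frequent reciprocal classes, f br G and F BR g, are the parental types, so the F1 was f br G / F BR g.
The two rarest classes, f BR G and F br g, are the double crossovers. Comparing them with the parentals, only the br allele has switched, so br is the middle locus and the order is f – br – g.
f–br: (183 + 18)/1200 = 0.1675; br–g: (245 + 18)/1200 = 0.2192.
Expected DCO frequency = 0.1675 × 0.2192 ≈ 0.03672; observed = 18/1200 ≈ 0.01500.
Coefficient of coincidence = 0.01500/0.03672 ≈ 0.41.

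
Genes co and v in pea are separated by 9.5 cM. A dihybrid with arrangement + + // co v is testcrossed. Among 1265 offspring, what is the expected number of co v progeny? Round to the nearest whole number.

572

A map distance of 9.5 cM corresponds to a recombination frequency of 0.095.
The F1 is + + / co v, so co v is a parental gamete class with expected frequency (1 − r)/2 = 0.905/2 = 0.4525.
Expected number = 0.4525 × 1265 = 572.41 ≈ 572.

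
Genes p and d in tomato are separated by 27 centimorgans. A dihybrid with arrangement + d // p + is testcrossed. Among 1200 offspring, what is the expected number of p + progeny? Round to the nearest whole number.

438

A map distance of 27 centimorgans corresponds to a recombination frequency of 0.270.
The F1 is + d / p +, so p + is a parental gamete class with expected frequency (1 − r)/2 = 0.730/2 = 0.3650.
Expected number = 0.3650 × 1200 = 438.00 ≈ 438.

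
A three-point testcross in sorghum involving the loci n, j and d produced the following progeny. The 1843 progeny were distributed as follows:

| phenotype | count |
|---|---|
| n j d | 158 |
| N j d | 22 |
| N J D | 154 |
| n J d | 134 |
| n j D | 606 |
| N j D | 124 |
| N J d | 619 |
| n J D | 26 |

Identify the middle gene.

j

The two most frequent reciprocal classes, n j D and N J d, are the parental types, so the F1 was n j D / N J d.
The two rarest classes, n J D and N j d, are the double crossovers. Comparing them with the parentals, only the j allele has switched, so j is the middle locus and the order is n – j – d.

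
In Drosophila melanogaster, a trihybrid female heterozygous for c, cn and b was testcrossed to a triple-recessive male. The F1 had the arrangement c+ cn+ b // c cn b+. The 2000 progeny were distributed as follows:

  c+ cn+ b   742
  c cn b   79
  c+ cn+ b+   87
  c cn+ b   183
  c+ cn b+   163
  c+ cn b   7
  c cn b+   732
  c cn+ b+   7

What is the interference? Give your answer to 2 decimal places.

The two rarest classes, c+ cn b and c cn+ b+, are the double crossovers. Comparing them with the parentals, only the cn allele has switched, so cn is the middle locus and the order is b – cn – c.
b–cn: (166 + 14)/2000 = 0.0900; cn–c: (346 + 14)/2000 = 0.1800.
Expected DCO frequency = 0.0900 × 0.1800 ≈ 0.01620; observed = 14/2000 ≈ 0.00700.
Coefficient of coincidence = 0.00700/0.01620 ≈ 0.43; interference = 1 − 0.43 = 0.57.

0.57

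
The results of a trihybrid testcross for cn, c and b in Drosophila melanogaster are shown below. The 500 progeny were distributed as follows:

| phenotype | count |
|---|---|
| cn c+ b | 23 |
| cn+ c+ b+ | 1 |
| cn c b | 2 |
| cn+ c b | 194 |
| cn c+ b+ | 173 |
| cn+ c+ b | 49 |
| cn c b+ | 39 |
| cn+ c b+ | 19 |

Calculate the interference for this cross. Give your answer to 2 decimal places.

0.63

The two most frequent reciprocal classes, cn+ c b and cn c+ b+, are the parental types, so the F1 was cn+ c b / cn c+ b+.
The two rarest classes, cn c b and cn+ c+ b+, are the double crossovers. Comparing them with the parentals, only the cn allele has switched, so cn is the middle locus and the order is b – cn – c.
b–cn: (42 + 3)/500 = 0.0900; cn–c: (88 + 3)/500 = 0.1820.
Expected DCO frequency = 0.0900 × 0.1820 ≈ 0.01638; observed = 3/500 ≈ 0.00600.
Coefficient of coincidence = 0.00600/0.01638 ≈ 0.37; interference = 1 − 0.37 = 0.63.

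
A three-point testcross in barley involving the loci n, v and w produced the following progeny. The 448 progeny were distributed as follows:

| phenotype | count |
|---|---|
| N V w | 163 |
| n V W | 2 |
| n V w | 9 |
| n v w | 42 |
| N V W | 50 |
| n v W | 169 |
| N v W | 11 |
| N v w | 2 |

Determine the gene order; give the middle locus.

The two most frequent reciprocal classes, n v W and N V w, are the parental types, so the F1 was n v W / N V w.
The two rarest classes, n V W and N v w, are the double crossovers. Comparing them with the parentals, only the v allele has switched, so v is the middle locus and the order is w – v – n.

v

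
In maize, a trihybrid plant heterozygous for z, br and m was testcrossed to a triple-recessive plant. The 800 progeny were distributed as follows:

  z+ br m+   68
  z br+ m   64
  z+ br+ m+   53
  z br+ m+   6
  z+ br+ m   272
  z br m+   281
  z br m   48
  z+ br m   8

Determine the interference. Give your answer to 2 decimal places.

The two most frequent reciprocal classes, z br m+ and z+ br+ m, are the parental types, so the F1 was z br m+ / z+ br+ m.
The two rarest classes, z br+ m+ and z+ br m, are the double crossovers. Comparing them with the parentals, only the br allele has switched, so br is the middle locus and the order is m – br – z.
m–br: (101 + 14)/800 = 0.1437; br–z: (132 + 14)/800 = 0.1825.
Expected DCO frequency = 0.1437 × 0.1825 ≈ 0.02623; observed = 14/800 ≈ 0.01750.
Coefficient of coincidence = 0.01750/0.02623 ≈ 0.67; interference = 1 − 0.67 = 0.33.

0.33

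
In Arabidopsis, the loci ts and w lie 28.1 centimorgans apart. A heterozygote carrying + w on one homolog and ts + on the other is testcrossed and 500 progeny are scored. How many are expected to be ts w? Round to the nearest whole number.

A map distance of 28.1 centimorgans corresponds to a recombination frequency of 0.281.
The F1 is + w / ts +, so ts w is a recombinant gamete class with expected frequency r/2 = 0.281/2 = 0.1405.
Expected number = 0.1405 × 500 = 70.25 ≈ 70.

70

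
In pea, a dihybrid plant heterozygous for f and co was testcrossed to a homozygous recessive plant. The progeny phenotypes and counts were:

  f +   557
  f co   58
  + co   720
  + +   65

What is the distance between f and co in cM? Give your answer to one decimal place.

The two most frequent classes, + co (720) and f + (557), are the parental types, so the F1 was + co / f +.
The recombinant classes are + + and f co: 65 + 58 = 123.
Recombination frequency = 123/1400 = 0.0879 ≈ 8.8%, i.e. 8.8 cM.

8.8 cM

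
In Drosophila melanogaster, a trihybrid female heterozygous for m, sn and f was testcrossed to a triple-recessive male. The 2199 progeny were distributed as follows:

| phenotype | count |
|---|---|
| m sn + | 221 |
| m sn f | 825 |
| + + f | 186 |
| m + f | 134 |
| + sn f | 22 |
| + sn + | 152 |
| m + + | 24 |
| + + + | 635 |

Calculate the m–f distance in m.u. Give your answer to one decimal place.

The two most frequent reciprocal classes, m sn f and + + +, are the parental types, so the F1 was m sn f / + + +.
The two rarest classes, + sn f and m + +, are the double crossovers. Comparing them with the parentals, only the m allele has switched, so m is the middle locus and the order is f – m – sn.
Crossovers in the f–m interval produce the single-crossover classes m sn + and + + f (221 + 186 = 407) plus the double crossovers (46).
RF(f–m) = (407 + 46) / 2199 = 453/2199 = 0.2060 → 20.6 m.u.

20.6 m.u.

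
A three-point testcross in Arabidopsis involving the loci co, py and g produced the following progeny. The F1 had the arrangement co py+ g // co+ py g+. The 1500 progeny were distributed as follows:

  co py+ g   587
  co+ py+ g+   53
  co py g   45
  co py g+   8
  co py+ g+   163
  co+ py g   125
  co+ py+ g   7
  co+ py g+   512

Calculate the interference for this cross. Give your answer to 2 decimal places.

0.34

The two rarest classes, co+ py+ g and co py g+, are the double crossovers. Comparing them with the parentals, only the co allele has switched, so co is the middle locus and the order is g – co – py.
g–co: (288 + 15)/1500 = 0.2020; co–py: (98 + 15)/1500 = 0.0753.
Expected DCO frequency = 0.2020 × 0.0753 ≈ 0.01521; observed = 15/1500 ≈ 0.01000.
Coefficient of coincidence = 0.01000/0.01521 ≈ 0.66; interference = 1 − 0.66 = 0.34.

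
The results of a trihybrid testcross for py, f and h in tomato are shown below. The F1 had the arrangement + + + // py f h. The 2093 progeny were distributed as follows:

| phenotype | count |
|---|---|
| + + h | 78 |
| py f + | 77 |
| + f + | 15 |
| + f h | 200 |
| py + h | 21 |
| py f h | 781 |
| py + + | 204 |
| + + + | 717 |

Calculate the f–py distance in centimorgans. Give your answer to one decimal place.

The two rarest classes, + f + and py + h, are the double crossovers. Comparing them with the parentals, only the f allele has switched, so f is the middle locus and the order is h – f – py.
Crossovers in the f–py interval produce the single-crossover classes py + + and + f h (204 + 200 = 404) plus the double crossovers (36).
RF(f–py) = (404 + 36) / 2093 = 440/2093 = 0.2102 → 21.0 centimorgans.

21.0 centimorgans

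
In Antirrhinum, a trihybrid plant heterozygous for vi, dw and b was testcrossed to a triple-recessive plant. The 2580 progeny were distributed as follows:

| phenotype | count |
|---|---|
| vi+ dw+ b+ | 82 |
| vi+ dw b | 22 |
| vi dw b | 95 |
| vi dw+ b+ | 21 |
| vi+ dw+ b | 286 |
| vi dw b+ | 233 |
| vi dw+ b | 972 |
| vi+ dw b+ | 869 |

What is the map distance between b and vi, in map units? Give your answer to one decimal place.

The two most frequent reciprocal classes, vi+ dw b+ and vi dw+ b, are the parental types, so the F1 was vi+ dw b+ / vi dw+ b.
The two rarest classes, vi+ dw b and vi dw+ b+, are the double crossovers. Comparing them with the parentals, only the b allele has switched, so b is the middle locus and the order is vi – b – dw.
Crossovers in the vi–b interval produce the single-crossover classes vi dw b+ and vi+ dw+ b (233 + 286 = 519) plus the double crossovers (43).
RF(vi–b) = (519 + 43) / 2580 = 562/2580 = 0.2178 → 21.8 map units.

21.8 map units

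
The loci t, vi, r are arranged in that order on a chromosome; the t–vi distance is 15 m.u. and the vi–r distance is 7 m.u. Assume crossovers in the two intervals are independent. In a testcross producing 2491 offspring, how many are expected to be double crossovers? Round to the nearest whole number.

26

Map distances give recombination frequencies of 0.150 and 0.070 for the two intervals.
With no interference, expected double-crossover frequency = 0.150 × 0.070 = 0.01050.
Expected number = 0.01050 × 2491 = 26.16 ≈ 26.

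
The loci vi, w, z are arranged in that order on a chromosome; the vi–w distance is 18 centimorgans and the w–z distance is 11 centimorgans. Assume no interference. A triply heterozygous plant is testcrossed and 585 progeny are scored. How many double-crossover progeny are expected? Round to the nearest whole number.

Map distances give recombination frequencies of 0.180 and 0.110 for the two intervals.
With no interference, expected double-crossover frequency = 0.180 × 0.110 = 0.01980.
Expected number = 0.01980 × 585 = 11.58 ≈ 12.

12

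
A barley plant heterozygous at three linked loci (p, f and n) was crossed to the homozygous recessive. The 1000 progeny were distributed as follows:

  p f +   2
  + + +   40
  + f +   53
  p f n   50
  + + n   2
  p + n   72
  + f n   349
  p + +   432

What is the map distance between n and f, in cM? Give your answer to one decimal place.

The two most frequent reciprocal classes, p + + and + f n, are the parental types, so the F1 was p + + / + f n.
The two rarest classes, p f + and + + n, are the double crossovers. Comparing them with the parentals, only the f allele has switched, so f is the middle locus and the order is n – f – p.
Crossovers in the n–f interval produce the single-crossover classes p + n and + f + (72 + 53 = 125) plus the double crossovers (4).
RF(n–f) = (125 + 4) / 1000 = 129/1000 = 0.1290 → 12.9 cM.

12.9 cM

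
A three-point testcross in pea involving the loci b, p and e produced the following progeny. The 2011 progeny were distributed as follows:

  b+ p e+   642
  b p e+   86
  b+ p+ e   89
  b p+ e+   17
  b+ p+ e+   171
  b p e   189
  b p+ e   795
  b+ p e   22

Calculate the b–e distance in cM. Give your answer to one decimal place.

The two most frequent reciprocal classes, b+ p e+ and b p+ e, are the parental types, so the F1 was b+ p e+ / b p+ e.
The two rarest classes, b+ p e and b p+ e+, are the double crossovers. Comparing them with the parentals, only the e allele has switched, so e is the middle locus and the order is p – e – b.
Crossovers in the e–b interval produce the single-crossover classes b p e+ and b+ p+ e (86 + 89 = 175) plus the double crossovers (39).
RF(e–b) = (175 + 39) / 2011 = 214/2011 = 0.1064 → 10.6 cM.

10.6 cM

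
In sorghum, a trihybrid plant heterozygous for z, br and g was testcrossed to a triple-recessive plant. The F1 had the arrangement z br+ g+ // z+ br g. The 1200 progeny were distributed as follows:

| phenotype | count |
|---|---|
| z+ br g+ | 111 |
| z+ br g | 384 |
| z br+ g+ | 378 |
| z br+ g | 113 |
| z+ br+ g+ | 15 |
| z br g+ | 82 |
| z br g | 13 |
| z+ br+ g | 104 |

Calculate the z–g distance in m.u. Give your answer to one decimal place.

21.0 m.u.

The two rarest classes, z+ br+ g+ and z br g, are the double crossovers. Comparing them with the parentals, only the z allele has switched, so z is the middle locus and the order is g – z – br.
Crossovers in the g–z interval produce the single-crossover classes z br+ g and z+ br g+ (113 + 111 = 224) plus the double crossovers (28).
RF(g–z) = (224 + 28) / 1200 = 252/1200 = 0.2100 → 21.0 m.u.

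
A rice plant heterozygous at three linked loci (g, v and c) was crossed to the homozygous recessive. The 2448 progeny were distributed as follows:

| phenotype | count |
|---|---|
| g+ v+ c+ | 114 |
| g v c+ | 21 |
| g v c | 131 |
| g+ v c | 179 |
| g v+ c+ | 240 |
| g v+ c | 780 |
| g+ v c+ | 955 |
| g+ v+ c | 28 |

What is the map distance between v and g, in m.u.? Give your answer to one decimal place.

The two most frequent reciprocal classes, g v+ c and g+ v c+, are the parental types, so the F1 was g v+ c / g+ v c+.
The two rarest classes, g+ v+ c and g v c+, are the double crossovers. Comparing them with the parentals, only the g allele has switched, so g is the middle locus and the order is v – g – c.
Crossovers in the v–g interval produce the single-crossover classes g v c and g+ v+ c+ (131 + 114 = 245) plus the double crossovers (49).
RF(v–g) = (245 + 49) / 2448 = 294/2448 = 0.1201 → 12.0 m.u.

12.0 m.u.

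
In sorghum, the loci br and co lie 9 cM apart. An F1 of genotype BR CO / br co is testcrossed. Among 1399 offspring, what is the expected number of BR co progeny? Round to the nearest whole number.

A map distance of 9 cM corresponds to a recombination frequency of 0.090.
The F1 is BR CO / br co, so BR co is a recombinant gamete class with expected frequency r/2 = 0.090/2 = 0.0450.
Expected number = 0.0450 × 1399 = 62.95 ≈ 63.

63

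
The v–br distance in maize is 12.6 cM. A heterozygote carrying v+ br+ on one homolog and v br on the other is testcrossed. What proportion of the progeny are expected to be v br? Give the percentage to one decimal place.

A map distance of 12.6 cM corresponds to a recombination frequency of 0.126.
The F1 is v+ br+ / v br, so v br is a parental gamete class with expected frequency (1 − r)/2 = 0.874/2 = 0.4370.
That is 0.4370 = 43.7% of the progeny.

43.7%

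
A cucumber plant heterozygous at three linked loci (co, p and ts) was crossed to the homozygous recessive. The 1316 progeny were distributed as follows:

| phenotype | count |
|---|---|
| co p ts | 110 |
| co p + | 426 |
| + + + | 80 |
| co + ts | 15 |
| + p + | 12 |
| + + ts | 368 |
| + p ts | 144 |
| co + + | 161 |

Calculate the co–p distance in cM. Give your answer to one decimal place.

The two most frequent reciprocal classes, + + ts and co p +, are the parental types, so the F1 was + + ts / co p +.
The two rarest classes, co + ts and + p +, are the double crossovers. Comparing them with the parentals, only the co allele has switched, so co is the middle locus and the order is p – co – ts.
Crossovers in the p–co interval produce the single-crossover classes + p ts and co + + (144 + 161 = 305) plus the double crossovers (27).
RF(p–co) = (305 + 27) / 1316 = 332/1316 = 0.2523 → 25.2 cM.

25.2 cM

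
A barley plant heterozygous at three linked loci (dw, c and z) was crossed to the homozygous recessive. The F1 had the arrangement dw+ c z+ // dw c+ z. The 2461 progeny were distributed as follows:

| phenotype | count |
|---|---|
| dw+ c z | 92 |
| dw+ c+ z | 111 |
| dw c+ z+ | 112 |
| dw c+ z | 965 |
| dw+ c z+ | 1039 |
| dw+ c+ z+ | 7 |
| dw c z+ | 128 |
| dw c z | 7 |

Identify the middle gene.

The two rarest classes, dw+ c+ z+ and dw c z, are the double crossovers. Comparing them with the parentals, only the c allele has switched, so c is the middle locus and the order is z – c – dw.

c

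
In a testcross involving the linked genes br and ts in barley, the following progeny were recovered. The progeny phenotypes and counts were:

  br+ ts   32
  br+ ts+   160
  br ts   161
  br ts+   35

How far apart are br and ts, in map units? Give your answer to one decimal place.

17.3 map units

The two most frequent classes, br+ ts+ (160) and br ts (161), are the parental types, so the F1 was br+ ts+ / br ts.
The recombinant classes are br+ ts and br ts+: 32 + 35 = 67.
Recombination frequency = 67/388 = 0.1727 ≈ 17.3%, i.e. 17.3 map units.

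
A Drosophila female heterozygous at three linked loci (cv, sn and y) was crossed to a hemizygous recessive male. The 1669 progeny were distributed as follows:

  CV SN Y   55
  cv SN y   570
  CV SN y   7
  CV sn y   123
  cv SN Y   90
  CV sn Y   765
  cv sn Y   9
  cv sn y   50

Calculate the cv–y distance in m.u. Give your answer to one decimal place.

13.7 m.u.

The two most frequent reciprocal classes, CV sn Y and cv SN y, are the parental types, so the F1 was CV sn Y / cv SN y.
The two rarest classes, cv sn Y and CV SN y, are the double crossovers. Comparing them with the parentals, only the cv allele has switched, so cv is the middle locus and the order is sn – cv – y.
Crossovers in the cv–y interval produce the single-crossover classes CV sn y and cv SN Y (123 + 90 = 213) plus the double crossovers (16).
RF(cv–y) = (213 + 16) / 1669 = 229/1669 = 0.1372 → 13.7 m.u.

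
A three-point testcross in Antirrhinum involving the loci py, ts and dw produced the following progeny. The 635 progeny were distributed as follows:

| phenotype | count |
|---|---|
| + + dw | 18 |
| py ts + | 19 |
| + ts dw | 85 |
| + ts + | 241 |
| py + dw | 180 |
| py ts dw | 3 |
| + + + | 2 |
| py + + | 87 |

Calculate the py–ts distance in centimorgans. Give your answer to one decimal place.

6.6 centimorgans

The two most frequent reciprocal classes, py + dw and + ts +, are the parental types, so the F1 was py + dw / + ts +.
The two rarest classes, py ts dw and + + +, are the double crossovers. Comparing them with the parentals, only the ts allele has switched, so ts is the middle locus and the order is dw – ts – py.
Crossovers in the ts–py interval produce the single-crossover classes + + dw and py ts + (18 + 19 = 37) plus the double crossovers (5).
RF(ts–py) = (37 + 5) / 635 = 42/635 = 0.0661 → 6.6 centimorgans.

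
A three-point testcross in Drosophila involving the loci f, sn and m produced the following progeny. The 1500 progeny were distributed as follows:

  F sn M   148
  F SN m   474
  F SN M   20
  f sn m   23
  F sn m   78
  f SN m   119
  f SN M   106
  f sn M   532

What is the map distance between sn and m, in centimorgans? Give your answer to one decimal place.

The two most frequent reciprocal classes, F SN m and f sn M, are the parental types, so the F1 was F SN m / f sn M.
The two rarest classes, F SN M and f sn m, are the double crossovers. Comparing them with the parentals, only the m allele has switched, so m is the middle locus and the order is sn – m – f.
Crossovers in the sn–m interval produce the single-crossover classes F sn m and f SN M (78 + 106 = 184) plus the double crossovers (43).
RF(sn–m) = (184 + 43) / 1500 = 227/1500 = 0.1513 → 15.1 centimorgans.

15.1 centimorgans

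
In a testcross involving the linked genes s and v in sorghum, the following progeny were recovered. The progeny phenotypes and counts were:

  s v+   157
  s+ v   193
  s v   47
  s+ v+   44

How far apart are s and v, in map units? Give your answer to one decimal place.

20.6 map units

The two most frequent classes, s+ v (193) and s v+ (157), are the parental types, so the F1 was s+ v / s v+.
The recombinant classes are s+ v+ and s v: 44 + 47 = 91.
Recombination frequency = 91/441 = 0.2063 ≈ 20.6%, i.e. 20.6 map units.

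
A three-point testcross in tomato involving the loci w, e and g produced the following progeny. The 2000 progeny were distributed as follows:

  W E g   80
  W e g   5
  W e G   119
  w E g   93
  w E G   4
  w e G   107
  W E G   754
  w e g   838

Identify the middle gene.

w

The two most frequent reciprocal classes, W E G and w e g, are the parental types, so the F1 was W E G / w e g.
The two rarest classes, w E G and W e g, are the double crossovers. Comparing them with the parentals, only the w allele has switched, so w is the middle locus and the order is g – w – e.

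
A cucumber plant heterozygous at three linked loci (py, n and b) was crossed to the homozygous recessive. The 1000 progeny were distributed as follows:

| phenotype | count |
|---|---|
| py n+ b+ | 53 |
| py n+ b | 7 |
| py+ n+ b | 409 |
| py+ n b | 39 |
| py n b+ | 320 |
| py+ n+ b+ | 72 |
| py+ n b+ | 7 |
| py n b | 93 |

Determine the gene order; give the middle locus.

py

The two most frequent reciprocal classes, py n b+ and py+ n+ b, are the parental types, so the F1 was py n b+ / py+ n+ b.
The two rarest classes, py+ n b+ and py n+ b, are the double crossovers. Comparing them with the parentals, only the py allele has switched, so py is the middle locus and the order is n – py – b.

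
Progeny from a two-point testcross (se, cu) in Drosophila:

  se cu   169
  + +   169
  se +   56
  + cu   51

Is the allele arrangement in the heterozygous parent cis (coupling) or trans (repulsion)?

cis

The two most frequent classes are + + (169) and se cu (169); these are the parental (non-recombinant) types.
So the F1 carried + + on one chromosome and se cu on the other — the recessive alleles are on the same chromosome (cis / coupling).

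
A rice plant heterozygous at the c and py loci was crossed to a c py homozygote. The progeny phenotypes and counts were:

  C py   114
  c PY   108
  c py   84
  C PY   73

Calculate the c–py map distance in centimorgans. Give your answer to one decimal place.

The two most frequent classes, C py (114) and c PY (108), are the parental types, so the F1 was C py / c PY.
The recombinant classes are C PY and c py: 73 + 84 = 157.
Recombination frequency = 157/379 = 0.4142 ≈ 41.4%, i.e. 41.4 centimorgans.

41.4 centimorgans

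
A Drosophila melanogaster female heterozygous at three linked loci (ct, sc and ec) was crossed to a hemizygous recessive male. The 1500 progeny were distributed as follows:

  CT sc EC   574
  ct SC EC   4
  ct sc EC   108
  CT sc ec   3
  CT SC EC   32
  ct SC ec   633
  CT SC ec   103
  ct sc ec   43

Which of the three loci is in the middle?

ec

The two most frequent reciprocal classes, CT sc EC and ct SC ec, are the parental types, so the F1 was CT sc EC / ct SC ec.
The two rarest classes, CT sc ec and ct SC EC, are the double crossovers. Comparing them with the parentals, only the ec allele has switched, so ec is the middle locus and the order is ct – ec – sc.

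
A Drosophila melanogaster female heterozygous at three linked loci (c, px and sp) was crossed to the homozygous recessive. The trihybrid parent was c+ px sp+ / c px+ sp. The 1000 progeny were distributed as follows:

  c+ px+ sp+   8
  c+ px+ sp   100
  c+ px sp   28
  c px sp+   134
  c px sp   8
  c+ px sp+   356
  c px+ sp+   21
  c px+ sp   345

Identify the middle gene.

px

The two rarest classes, c+ px+ sp+ and c px sp, are the double crossovers. Comparing them with the parentals, only the px allele has switched, so px is the middle locus and the order is c – px – sp.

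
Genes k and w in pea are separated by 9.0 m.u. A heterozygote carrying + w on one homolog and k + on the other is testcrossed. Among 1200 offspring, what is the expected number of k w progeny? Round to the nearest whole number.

54

A map distance of 9.0 m.u. corresponds to a recombination frequency of 0.090.
The F1 is + w / k +, so k w is a recombinant gamete class with expected frequency r/2 = 0.090/2 = 0.0450.
Expected number = 0.0450 × 1200 = 54.00 ≈ 54.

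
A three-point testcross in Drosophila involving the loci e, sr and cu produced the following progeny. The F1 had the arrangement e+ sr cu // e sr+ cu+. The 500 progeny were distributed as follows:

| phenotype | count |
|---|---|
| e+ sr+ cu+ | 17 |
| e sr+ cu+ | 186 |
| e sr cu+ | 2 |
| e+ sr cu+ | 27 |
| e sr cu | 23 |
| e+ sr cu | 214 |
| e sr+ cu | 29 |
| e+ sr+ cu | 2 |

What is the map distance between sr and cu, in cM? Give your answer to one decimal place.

The two rarest classes, e+ sr+ cu and e sr cu+, are the double crossovers. Comparing them with the parentals, only the sr allele has switched, so sr is the middle locus and the order is e – sr – cu.
Crossovers in the sr–cu interval produce the single-crossover classes e+ sr cu+ and e sr+ cu (27 + 29 = 56) plus the double crossovers (4).
RF(sr–cu) = (56 + 4) / 500 = 60/500 = 0.1200 → 12.0 cM.

12.0 cM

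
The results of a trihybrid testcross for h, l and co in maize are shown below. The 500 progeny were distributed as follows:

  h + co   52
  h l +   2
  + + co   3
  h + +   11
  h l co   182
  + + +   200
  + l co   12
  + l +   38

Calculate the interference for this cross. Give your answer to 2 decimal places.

The two most frequent reciprocal classes, + + + and h l co, are the parental types, so the F1 was + + + / h l co.
The two rarest classes, + + co and h l +, are the double crossovers. Comparing them with the parentals, only the co allele has switched, so co is the middle locus and the order is l – co – h.
l–co: (90 + 5)/500 = 0.1900; co–h: (23 + 5)/500 = 0.0560.
Expected DCO frequency = 0.1900 × 0.0560 ≈ 0.01064; observed = 5/500 ≈ 0.01000.
Coefficient of coincidence = 0.01000/0.01064 ≈ 0.94; interference = 1 − 0.94 = 0.06.

0.06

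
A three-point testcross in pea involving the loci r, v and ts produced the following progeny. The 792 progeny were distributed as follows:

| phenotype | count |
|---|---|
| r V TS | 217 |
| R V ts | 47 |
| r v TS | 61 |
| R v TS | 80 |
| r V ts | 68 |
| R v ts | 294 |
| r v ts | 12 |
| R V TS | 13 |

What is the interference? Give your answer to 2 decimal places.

The two most frequent reciprocal classes, R v ts and r V TS, are the parental types, so the F1 was R v ts / r V TS.
The two rarest classes, r v ts and R V TS, are the double crossovers. Comparing them with the parentals, only the r allele has switched, so r is the middle locus and the order is ts – r – v.
ts–r: (148 + 25)/792 = 0.2184; r–v: (108 + 25)/792 = 0.1679.
Expected DCO frequency = 0.2184 × 0.1679 ≈ 0.03667; observed = 25/792 ≈ 0.03157.
Coefficient of coincidence = 0.03157/0.03667 ≈ 0.86; interference = 1 − 0.86 = 0.14.

0.14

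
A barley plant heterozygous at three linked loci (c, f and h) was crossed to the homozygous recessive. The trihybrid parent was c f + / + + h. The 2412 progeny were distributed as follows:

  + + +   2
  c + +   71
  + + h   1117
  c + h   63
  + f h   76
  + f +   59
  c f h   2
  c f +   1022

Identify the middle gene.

The two rarest classes, c f h and + + +, are the double crossovers. Comparing them with the parentals, only the h allele has switched, so h is the middle locus and the order is f – h – c.

h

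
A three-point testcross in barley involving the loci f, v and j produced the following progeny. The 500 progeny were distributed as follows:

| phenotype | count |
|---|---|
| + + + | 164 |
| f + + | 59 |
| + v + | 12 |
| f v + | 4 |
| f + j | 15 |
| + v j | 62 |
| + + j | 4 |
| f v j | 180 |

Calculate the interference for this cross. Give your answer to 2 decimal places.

The two most frequent reciprocal classes, f v j and + + +, are the parental types, so the F1 was f v j / + + +.
The two rarest classes, f v + and + + j, are the double crossovers. Comparing them with the parentals, only the j allele has switched, so j is the middle locus and the order is v – j – f.
v–j: (27 + 8)/500 = 0.0700; j–f: (121 + 8)/500 = 0.2580.
Expected DCO frequency = 0.0700 × 0.2580 ≈ 0.01806; observed = 8/500 ≈ 0.01600.
Coefficient of coincidence = 0.01600/0.01806 ≈ 0.89; interference = 1 − 0.89 = 0.11.

0.11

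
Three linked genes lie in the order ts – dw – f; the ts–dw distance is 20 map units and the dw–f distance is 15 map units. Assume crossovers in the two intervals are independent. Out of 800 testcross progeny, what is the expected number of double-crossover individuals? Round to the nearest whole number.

24

Map distances give recombination frequencies of 0.200 and 0.150 for the two intervals.
With no interference, expected double-crossover frequency = 0.200 × 0.150 = 0.03000.
Expected number = 0.03000 × 800 = 24.00 ≈ 24.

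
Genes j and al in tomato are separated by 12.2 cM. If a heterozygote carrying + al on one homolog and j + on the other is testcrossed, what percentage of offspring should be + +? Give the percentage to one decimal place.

A map distance of 12.2 cM corresponds to a recombination frequency of 0.122.
The F1 is + al / j +, so + + is a recombinant gamete class with expected frequency r/2 = 0.122/2 = 0.0610.
That is 0.0610 = 6.1% of the progeny.

6.1%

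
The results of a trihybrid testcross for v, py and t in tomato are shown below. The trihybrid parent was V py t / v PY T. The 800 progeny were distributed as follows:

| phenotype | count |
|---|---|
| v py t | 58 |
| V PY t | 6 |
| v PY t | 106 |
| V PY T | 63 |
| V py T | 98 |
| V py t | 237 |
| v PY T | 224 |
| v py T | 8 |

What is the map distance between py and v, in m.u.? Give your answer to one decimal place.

16.9 m.u.

The two rarest classes, V PY t and v py T, are the double crossovers. Comparing them with the parentals, only the py allele has switched, so py is the middle locus and the order is v – py – t.
Crossovers in the v–py interval produce the single-crossover classes v py t and V PY T (58 + 63 = 121) plus the double crossovers (14).
RF(v–py) = (121 + 14) / 800 = 135/800 = 0.1688 → 16.9 m.u.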